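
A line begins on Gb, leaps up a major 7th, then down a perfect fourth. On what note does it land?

C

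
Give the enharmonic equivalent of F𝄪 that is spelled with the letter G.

G

Plain G sits at the same pitch as F##, so on the letter G the same pitch needs a natural: G.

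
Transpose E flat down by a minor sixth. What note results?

E down a major sixth is G, so the target letter is G.
From Eb, a minor sixth is 8 semitones down: G.

G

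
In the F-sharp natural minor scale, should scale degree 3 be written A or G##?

Each scale degree takes a distinct letter name. Degree 3 of a scale on F must use the letter A.
A and G## are enharmonically the same pitch, but only A uses the letter A, so it is the correct spelling here.

A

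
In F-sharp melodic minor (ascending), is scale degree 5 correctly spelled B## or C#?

C#

Each scale degree takes a distinct letter name. Degree 5 of a scale on F must use the letter C.
C# and B## are enharmonically the same pitch, but only C# uses the letter C, so it is the correct spelling here.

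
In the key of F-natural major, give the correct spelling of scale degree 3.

Degree 3 takes the letter 2 steps above F, which is A.
In major, degree 3 sits 4 semitones above the tonic. F + 4 semitones is pitch class 9, spelled on A as A.

A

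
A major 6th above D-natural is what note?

B

D up a major sixth is B, so the target letter is B.
From D, a major sixth is 9 semitones up: B.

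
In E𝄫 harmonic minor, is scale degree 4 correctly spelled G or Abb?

Abb

Each scale degree takes a distinct letter name. Degree 4 of a scale on E must use the letter A.
Abb and G are enharmonically the same pitch, but only Abb uses the letter A, so it is the correct spelling here.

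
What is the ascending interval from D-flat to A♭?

Counting letters D–E–F–G–A gives a fifth.
Db→Ab = 7 semitones, exactly the perfect fifth.

perfect fifth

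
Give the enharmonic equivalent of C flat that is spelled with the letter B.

Plain B sits at the same pitch as Cb, so on the letter B the same pitch needs a natural: B.

B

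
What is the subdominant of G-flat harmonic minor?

Cb

The Gb harmonic minor scale runs Gb Ab Bbb Cb Db Ebb F.
Degree 4 is Cb.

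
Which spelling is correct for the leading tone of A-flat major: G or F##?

G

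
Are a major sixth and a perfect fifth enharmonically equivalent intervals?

A major sixth spans 9 semitones; a perfect fifth spans 7.
The spans differ, so they are not enharmonic equivalents.

No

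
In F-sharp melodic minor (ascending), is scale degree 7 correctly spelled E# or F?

E#

Each scale degree takes a distinct letter name. Degree 7 of a scale on F must use the letter E.
E# and F are enharmonically the same pitch, but only E# uses the letter E, so it is the correct spelling here.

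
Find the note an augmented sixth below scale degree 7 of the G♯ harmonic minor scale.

A

Scale degree 7 of G# harmonic minor is F##.
An augmented sixth (10 semitones) below F## lands on the letter A, giving A.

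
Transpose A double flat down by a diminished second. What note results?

A second below A lands on the letter G.
A diminished second spans 0 semitones, so Abb moves to pitch class 7. On the letter G that is G.

G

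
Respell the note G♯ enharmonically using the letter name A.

Ab

Plain A sits 1 semitone above G#, so on the letter A the same pitch needs a flat: Ab.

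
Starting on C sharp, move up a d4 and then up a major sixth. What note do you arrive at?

D

A diminished fourth up from C# is F (letter F, 4 semitones up).
A major sixth up from F is D (letter D, 9 semitones up).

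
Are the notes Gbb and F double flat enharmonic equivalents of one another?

No

Gbb is pitch class 5; Fbb is pitch class 3.
The pitch classes differ (5 vs. 3), so they are not enharmonic equivalents.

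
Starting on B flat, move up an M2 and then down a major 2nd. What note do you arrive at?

Bb

A major second up from Bb is C (letter C, 2 semitones up).
A major second down from C is Bb (letter B, 2 semitones down).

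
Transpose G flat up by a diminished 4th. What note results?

Cbb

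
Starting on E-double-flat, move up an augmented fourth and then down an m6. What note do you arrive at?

An augmented fourth up from Ebb is Ab (letter A, 6 semitones up).
A minor sixth down from Ab is C (letter C, 8 semitones down).

C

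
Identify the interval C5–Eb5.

Counting letters C–D–E gives a third.
C→Eb = 3 semitones, 1 narrower than the major third (4), so minor.

minor third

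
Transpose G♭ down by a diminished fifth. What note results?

G down a perfect fifth is C, so the target letter is C.
From Gb, a diminished fifth is 6 semitones down: C.

C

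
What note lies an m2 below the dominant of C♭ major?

F

The dominant of Cb major is Gb.
A minor second (1 semitone) below Gb lands on the letter F, giving F.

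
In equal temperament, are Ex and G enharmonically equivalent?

E## is pitch class 6; G is pitch class 7.
The pitch classes differ (6 vs. 7), so they are not enharmonic equivalents.

No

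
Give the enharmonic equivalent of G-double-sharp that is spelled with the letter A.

A

Plain A sits at the same pitch as G##, so on the letter A the same pitch needs a natural: A.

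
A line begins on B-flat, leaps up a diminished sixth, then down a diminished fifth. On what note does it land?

Cb

A diminished sixth up from Bb is Gbb (letter G, 7 semitones up).
A diminished fifth down from Gbb is Cb (letter C, 6 semitones down).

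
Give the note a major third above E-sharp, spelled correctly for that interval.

G##

A third above E lands on the letter G.
A major third spans 4 semitones, so E# moves to pitch class 9. On the letter G that is G##.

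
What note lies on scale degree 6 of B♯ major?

Degree 6 takes the letter 5 steps above B, which is G.
In major, degree 6 sits 9 semitones above the tonic. B# + 9 semitones is pitch class 9, spelled on G as G##.

G##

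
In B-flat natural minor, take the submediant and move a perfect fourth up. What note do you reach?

The submediant of Bb natural minor is Gb.
A perfect fourth (5 semitones) above Gb lands on the letter C, giving Cb.

Cb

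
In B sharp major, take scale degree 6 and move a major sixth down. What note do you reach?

Scale degree 6 of B# major is G##.
A major sixth (9 semitones) below G## lands on the letter B, giving B#.

B#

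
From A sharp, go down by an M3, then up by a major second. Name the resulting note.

A major third down from A# is F# (letter F, 4 semitones down).
A major second up from F# is G# (letter G, 2 semitones up).

G#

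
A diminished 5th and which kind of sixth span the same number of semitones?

doubly diminished

A diminished fifth spans 6 semitones.
A sixth spanning 6 semitones is doubly diminished (the major sixth is 9).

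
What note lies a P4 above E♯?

A fourth above E lands on the letter A.
A perfect fourth spans 5 semitones, so E# moves to pitch class 10. On the letter A that is A#.

A#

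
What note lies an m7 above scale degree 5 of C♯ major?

F#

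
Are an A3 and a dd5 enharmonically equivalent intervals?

Yes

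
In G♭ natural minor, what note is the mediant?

The Gb natural minor scale runs Gb Ab Bbb Cb Db Ebb Fb.
Degree 3 is Bbb.

Bbb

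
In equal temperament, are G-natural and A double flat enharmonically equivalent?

Yes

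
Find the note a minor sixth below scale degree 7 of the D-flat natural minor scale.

Eb

Scale degree 7 of Db natural minor is Cb.
A minor sixth (8 semitones) below Cb lands on the letter E, giving Eb.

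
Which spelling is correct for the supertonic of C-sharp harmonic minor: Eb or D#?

Each scale degree takes a distinct letter name. Degree 2 of a scale on C must use the letter D.
D# and Eb are enharmonically the same pitch, but only D# uses the letter D, so it is the correct spelling here.

D#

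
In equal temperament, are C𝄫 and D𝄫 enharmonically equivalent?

No

Cbb is pitch class 10; Dbb is pitch class 0.
The pitch classes differ (10 vs. 0), so they are not enharmonic equivalents.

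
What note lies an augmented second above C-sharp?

C up a major second is D, so the target letter is D.
From C#, an augmented second is 3 semitones up: D##.

D##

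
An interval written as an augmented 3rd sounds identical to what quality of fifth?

An augmented third spans 5 semitones.
A fifth spanning 5 semitones is doubly diminished (the perfect fifth is 7).

doubly diminished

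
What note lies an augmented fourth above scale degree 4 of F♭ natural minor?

Eb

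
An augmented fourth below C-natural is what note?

Gb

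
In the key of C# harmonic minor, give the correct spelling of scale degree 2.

D#

Degree 2 takes the letter 1 step above C, which is D.
In harmonic minor, degree 2 sits 2 semitones above the tonic. C# + 2 semitones is pitch class 3, spelled on D as D#.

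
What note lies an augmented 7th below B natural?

A seventh below B lands on the letter C.
An augmented seventh spans 12 semitones, so B moves to pitch class 11. On the letter C that is Cb.

Cb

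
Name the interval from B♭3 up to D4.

major third

Counting letters B–C–D gives a third.
Bb→D = 4 semitones, exactly the major third.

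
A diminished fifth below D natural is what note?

D down a perfect fifth is G, so the target letter is G.
From D, a diminished fifth is 6 semitones down: G#.

G#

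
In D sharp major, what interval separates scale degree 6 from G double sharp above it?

Scale degree 6 of D# major is B#.
B# up to G##: letters B→G make it a sixth; 9 semitones makes it major.

major sixth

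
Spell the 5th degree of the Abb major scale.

Ebb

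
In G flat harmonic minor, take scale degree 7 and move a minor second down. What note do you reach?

E

Scale degree 7 of Gb harmonic minor is F.
A minor second (1 semitone) below F lands on the letter E, giving E.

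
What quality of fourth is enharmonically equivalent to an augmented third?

perfect

An augmented third spans 5 semitones.
A fourth spanning 5 semitones is perfect (the perfect fourth is 5).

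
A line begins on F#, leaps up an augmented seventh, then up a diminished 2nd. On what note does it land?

F#

An augmented seventh up from F# is E## (letter E, 12 semitones up).
A diminished second up from E## is F# (letter F, 0 semitones up).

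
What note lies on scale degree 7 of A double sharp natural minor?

G##

Degree 7 takes the letter 6 steps above A, which is G.
In natural minor, degree 7 sits 10 semitones above the tonic. A## + 10 semitones is pitch class 9, spelled on G as G##.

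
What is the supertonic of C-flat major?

Db

The Cb major scale runs Cb Db Eb Fb Gb Ab Bb.
Degree 2 is Db.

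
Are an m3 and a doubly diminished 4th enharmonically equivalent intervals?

Yes

A minor third spans 3 semitones; a doubly diminished fourth spans 3.
They are enharmonically equivalent.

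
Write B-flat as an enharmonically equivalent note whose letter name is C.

Cbb

Plain C sits 2 semitones above Bb, so on the letter C the same pitch needs a double flat: Cbb.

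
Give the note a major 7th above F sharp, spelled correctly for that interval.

A seventh above F lands on the letter E.
A major seventh spans 11 semitones, so F# moves to pitch class 5. On the letter E that is E#.

E#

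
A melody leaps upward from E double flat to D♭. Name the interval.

Counting letters E–F–G–A–B–C–D gives a seventh.
Ebb→Db = 11 semitones, exactly the major seventh.

major seventh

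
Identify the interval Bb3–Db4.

Counting letters B–C–D gives a third.
Bb→Db = 3 semitones, 1 narrower than the major third (4), so minor.

minor third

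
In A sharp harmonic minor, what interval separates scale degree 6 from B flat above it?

diminished fourth

Scale degree 6 of A# harmonic minor is F#.
F# up to Bb: letters F→B make it a fourth; 4 semitones makes it diminished.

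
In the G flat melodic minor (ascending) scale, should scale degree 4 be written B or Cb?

Each scale degree takes a distinct letter name. Degree 4 of a scale on G must use the letter C.
Cb and B are enharmonically the same pitch, but only Cb uses the letter C, so it is the correct spelling here.

Cb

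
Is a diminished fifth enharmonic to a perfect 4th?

No

A diminished fifth spans 6 semitones; a perfect fourth spans 5.
The spans differ, so they are not enharmonic equivalents.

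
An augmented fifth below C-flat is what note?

Fbb

C down a perfect fifth is F, so the target letter is F.
From Cb, an augmented fifth is 8 semitones down: Fbb.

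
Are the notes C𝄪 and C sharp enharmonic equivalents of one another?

Two spellings are enharmonically equivalent only if they share a pitch class.
Here C## → 2, C# → 1; 1 ≠ 2, so they are not.

No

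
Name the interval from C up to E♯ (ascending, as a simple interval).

Counting letters C–D–E gives a third.
C→E# = 5 semitones, 1 wider than the major third (4), so augmented.

augmented third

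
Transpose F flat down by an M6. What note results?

A sixth below F lands on the letter A.
A major sixth spans 9 semitones, so Fb moves to pitch class 7. On the letter A that is Abb.

Abb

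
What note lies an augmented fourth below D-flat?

D down a perfect fourth is A, so the target letter is A.
From Db, an augmented fourth is 6 semitones down: Abb.

Abb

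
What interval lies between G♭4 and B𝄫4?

Counting letters G–A–B gives a third.
Gb→Bbb = 3 semitones, 1 narrower than the major third (4), so minor.

minor third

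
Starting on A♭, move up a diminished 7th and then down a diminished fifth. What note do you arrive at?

A diminished seventh up from Ab is Gbb (letter G, 9 semitones up).
A diminished fifth down from Gbb is Cb (letter C, 6 semitones down).

Cb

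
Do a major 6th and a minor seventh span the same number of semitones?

A major sixth spans 9 semitones; a minor seventh spans 10.
The spans differ, so they are not enharmonic equivalents.

No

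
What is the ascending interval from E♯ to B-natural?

diminished fifth

The letter names run E→B, a span of 4 letter steps, so the interval is some kind of fifth.
E# to B is 6 semitones. A perfect fifth is 7, so 6 makes it diminished.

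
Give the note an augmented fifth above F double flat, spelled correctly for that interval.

Cb

A fifth above F lands on the letter C.
An augmented fifth spans 8 semitones, so Fbb moves to pitch class 11. On the letter C that is Cb.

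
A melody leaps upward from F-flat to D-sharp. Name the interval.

The letter names run F→D, a span of 5 letter steps, so the interval is some kind of sixth.
Fb to D# is 11 semitones. A major sixth is 9, so 11 makes it doubly augmented.

doubly augmented sixth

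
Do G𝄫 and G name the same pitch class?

No

Gbb is pitch class 5; G is pitch class 7.
The pitch classes differ (5 vs. 7), so they are not enharmonic equivalents.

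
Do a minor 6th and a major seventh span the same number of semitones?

A minor sixth spans 8 semitones; a major seventh spans 11.
The spans differ, so they are not enharmonic equivalents.

No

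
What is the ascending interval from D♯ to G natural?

The letter names run D→G, a span of 3 letter steps, so the interval is some kind of fourth.
D# to G is 4 semitones. A perfect fourth is 5, so 4 makes it diminished.

diminished fourth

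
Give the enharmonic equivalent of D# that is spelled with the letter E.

Plain E sits 1 semitone above D#, so on the letter E the same pitch needs a flat: Eb.

Eb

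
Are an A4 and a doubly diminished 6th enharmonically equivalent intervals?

Yes

An augmented fourth spans 6 semitones; a doubly diminished sixth spans 6.
They are enharmonically equivalent.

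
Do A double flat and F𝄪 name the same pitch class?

Yes

Abb is pitch class 7; F## is pitch class 7.
All spellings map to pitch class 7, so they are enharmonically equivalent.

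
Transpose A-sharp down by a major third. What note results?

F#

A down a major third is F, so the target letter is F.
From A#, a major third is 4 semitones down: F#.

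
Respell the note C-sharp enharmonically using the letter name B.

B##

Plain B sits 2 semitones below C#, so on the letter B the same pitch needs a double sharp: B##.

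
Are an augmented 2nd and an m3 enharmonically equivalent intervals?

Yes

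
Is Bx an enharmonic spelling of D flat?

Yes

B## = pitch class 1 and Db = pitch class 1 — the same pitch class, so they are enharmonic equivalents.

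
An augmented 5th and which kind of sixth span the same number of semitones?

An augmented fifth spans 8 semitones.
A sixth spanning 8 semitones is minor (the major sixth is 9).

minor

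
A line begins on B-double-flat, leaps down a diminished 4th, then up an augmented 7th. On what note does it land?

A diminished fourth down from Bbb is F (letter F, 4 semitones down).
An augmented seventh up from F is E# (letter E, 12 semitones up).

E#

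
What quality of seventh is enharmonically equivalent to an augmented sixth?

minor

An augmented sixth spans 10 semitones.
A seventh spanning 10 semitones is minor (the major seventh is 11).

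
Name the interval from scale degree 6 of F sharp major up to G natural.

diminished fourth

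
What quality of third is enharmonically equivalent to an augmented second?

An augmented second spans 3 semitones.
A third spanning 3 semitones is minor (the major third is 4).

minor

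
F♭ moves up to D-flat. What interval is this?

major sixth

Counting letters F–G–A–B–C–D gives a sixth.
Fb→Db = 9 semitones, exactly the major sixth.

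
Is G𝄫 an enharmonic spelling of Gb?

Gbb is pitch class 5; Gb is pitch class 6.
The pitch classes differ (5 vs. 6), so they are not enharmonic equivalents.

No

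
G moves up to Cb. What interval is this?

Counting letters G–A–B–C gives a fourth.
G→Cb = 4 semitones, 1 narrower than the perfect fourth (5), so diminished.

diminished fourth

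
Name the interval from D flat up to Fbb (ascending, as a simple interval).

Counting letters D–E–F gives a third.
Db→Fbb = 2 semitones, 2 narrower than the major third (4), so diminished.

diminished third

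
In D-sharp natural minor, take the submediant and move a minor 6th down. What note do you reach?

D#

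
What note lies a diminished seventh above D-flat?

D up a major seventh is C#, so the target letter is C.
From Db, a diminished seventh is 9 semitones up: Cbb.

Cbb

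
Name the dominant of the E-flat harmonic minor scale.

Degree 5 takes the letter 4 steps above E, which is B.
In harmonic minor, degree 5 sits 7 semitones above the tonic. Eb + 7 semitones is pitch class 10, spelled on B as Bb.

Bb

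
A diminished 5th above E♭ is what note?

E up a perfect fifth is B, so the target letter is B.
From Eb, a diminished fifth is 6 semitones up: Bbb.

Bbb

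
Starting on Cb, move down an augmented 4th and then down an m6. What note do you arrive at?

Bbb

An augmented fourth down from Cb is Gbb (letter G, 6 semitones down).
A minor sixth down from Gbb is Bbb (letter B, 8 semitones down).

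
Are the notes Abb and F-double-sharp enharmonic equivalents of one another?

Abb = pitch class 7 and F## = pitch class 7 — the same pitch class, so they are enharmonic equivalents.

Yes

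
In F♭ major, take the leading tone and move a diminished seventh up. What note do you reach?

The leading tone of Fb major is Eb.
A diminished seventh (9 semitones) above Eb lands on the letter D, giving Dbb.

Dbb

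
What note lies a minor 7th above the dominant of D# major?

The dominant of D# major is A#.
A minor seventh (10 semitones) above A# lands on the letter G, giving G#.

G#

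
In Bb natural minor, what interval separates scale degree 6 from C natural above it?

Scale degree 6 of Bb natural minor is Gb.
Gb up to C: letters G→C make it a fourth; 6 semitones makes it augmented.

augmented fourth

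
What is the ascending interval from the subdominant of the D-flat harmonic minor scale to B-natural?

augmented third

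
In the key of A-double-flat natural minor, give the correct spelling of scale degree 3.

Cbb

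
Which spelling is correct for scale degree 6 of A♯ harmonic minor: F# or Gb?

F#

Each scale degree takes a distinct letter name. Degree 6 of a scale on A must use the letter F.
F# and Gb are enharmonically the same pitch, but only F# uses the letter F, so it is the correct spelling here.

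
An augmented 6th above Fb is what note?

F up a major sixth is D, so the target letter is D.
From Fb, an augmented sixth is 10 semitones up: D.

D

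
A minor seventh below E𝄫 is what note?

Fb

E down a major seventh is F, so the target letter is F.
From Ebb, a minor seventh is 10 semitones down: Fb.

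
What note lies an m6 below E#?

G##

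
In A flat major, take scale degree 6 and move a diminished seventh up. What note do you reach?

Scale degree 6 of Ab major is F.
A diminished seventh (9 semitones) above F lands on the letter E, giving Ebb.

Ebb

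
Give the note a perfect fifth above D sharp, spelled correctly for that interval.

D up a perfect fifth is A, so the target letter is A.
From D#, a perfect fifth is 7 semitones up: A#.

A#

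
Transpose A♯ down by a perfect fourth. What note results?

E#

A fourth below A lands on the letter E.
A perfect fourth spans 5 semitones, so A# moves to pitch class 5. On the letter E that is E#.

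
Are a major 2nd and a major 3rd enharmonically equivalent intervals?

No

A major second spans 2 semitones; a major third spans 4.
The spans differ, so they are not enharmonic equivalents.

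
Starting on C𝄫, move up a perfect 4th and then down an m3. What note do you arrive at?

A perfect fourth up from Cbb is Fbb (letter F, 5 semitones up).
A minor third down from Fbb is Dbb (letter D, 3 semitones down).

Dbb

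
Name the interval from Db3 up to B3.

augmented sixth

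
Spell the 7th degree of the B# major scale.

A##

Degree 7 takes the letter 6 steps above B, which is A.
In major, degree 7 sits 11 semitones above the tonic. B# + 11 semitones is pitch class 11, spelled on A as A##.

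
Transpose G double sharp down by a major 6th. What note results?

B#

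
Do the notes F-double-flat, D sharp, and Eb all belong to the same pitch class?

Yes

Fbb = pitch class 3 and D# = pitch class 3 and Eb = pitch class 3 — the same pitch class, so they are enharmonic equivalents.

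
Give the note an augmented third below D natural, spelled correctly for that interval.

A third below D lands on the letter B.
An augmented third spans 5 semitones, so D moves to pitch class 9. On the letter B that is Bbb.

Bbb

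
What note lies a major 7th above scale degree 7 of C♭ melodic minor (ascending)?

Scale degree 7 of Cb melodic minor (ascending) is Bb.
A major seventh (11 semitones) above Bb lands on the letter A, giving A.

A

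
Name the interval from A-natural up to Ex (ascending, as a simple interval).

The letter names run A→E, a span of 4 letter steps, so the interval is some kind of fifth.
A to E## is 9 semitones. A perfect fifth is 7, so 9 makes it doubly augmented.

doubly augmented fifth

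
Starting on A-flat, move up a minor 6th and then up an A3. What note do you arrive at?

A

A minor sixth up from Ab is Fb (letter F, 8 semitones up).
An augmented third up from Fb is A (letter A, 5 semitones up).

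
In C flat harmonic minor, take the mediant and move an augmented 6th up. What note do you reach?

C

The mediant of Cb harmonic minor is Ebb.
An augmented sixth (10 semitones) above Ebb lands on the letter C, giving C.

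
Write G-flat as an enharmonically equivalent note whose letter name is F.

Gb is pitch class 6. The letter F alone is pitch class 5.
To reach pitch class 6 from F requires an offset of +1 semitone, i.e. sharp: F#.

F#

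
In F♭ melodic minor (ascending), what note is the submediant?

Db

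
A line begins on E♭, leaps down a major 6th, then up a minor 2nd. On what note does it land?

A major sixth down from Eb is Gb (letter G, 9 semitones down).
A minor second up from Gb is Abb (letter A, 1 semitone up).

Abb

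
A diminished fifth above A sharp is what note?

E

A up a perfect fifth is E, so the target letter is E.
From A#, a diminished fifth is 6 semitones up: E.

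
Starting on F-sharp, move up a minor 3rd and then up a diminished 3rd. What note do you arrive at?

A minor third up from F# is A (letter A, 3 semitones up).
A diminished third up from A is Cb (letter C, 2 semitones up).

Cb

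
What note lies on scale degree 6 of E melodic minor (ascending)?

C#

The E melodic minor (ascending) scale runs E F# G A B C# D#.
Degree 6 is C#.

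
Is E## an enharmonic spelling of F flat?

No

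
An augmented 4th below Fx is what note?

C#

A fourth below F lands on the letter C.
An augmented fourth spans 6 semitones, so F## moves to pitch class 1. On the letter C that is C#.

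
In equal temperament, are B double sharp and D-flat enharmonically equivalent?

B## = pitch class 1 and Db = pitch class 1 — the same pitch class, so they are enharmonic equivalents.

Yes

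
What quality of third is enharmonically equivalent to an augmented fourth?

An augmented fourth spans 6 semitones.
A third spanning 6 semitones is doubly augmented (the major third is 4).

doubly augmented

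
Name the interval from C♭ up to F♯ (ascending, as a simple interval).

Counting letters C–D–E–F gives a fourth.
Cb→F# = 7 semitones, 2 wider than the perfect fourth (5), so doubly augmented.

doubly augmented fourth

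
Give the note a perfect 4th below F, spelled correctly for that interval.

C

F down a perfect fourth is C, so the target letter is C.
From F, a perfect fourth is 5 semitones down: C.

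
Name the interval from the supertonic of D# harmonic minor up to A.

diminished fourth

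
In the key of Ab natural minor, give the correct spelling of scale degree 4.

Db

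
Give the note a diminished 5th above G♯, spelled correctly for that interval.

D

A fifth above G lands on the letter D.
A diminished fifth spans 6 semitones, so G# moves to pitch class 2. On the letter D that is D.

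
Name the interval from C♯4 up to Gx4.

The letter names run C→G, a span of 4 letter steps, so the interval is some kind of fifth.
C# to G## is 8 semitones. A perfect fifth is 7, so 8 makes it augmented.

augmented fifth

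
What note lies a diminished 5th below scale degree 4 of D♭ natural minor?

Scale degree 4 of Db natural minor is Gb.
A diminished fifth (6 semitones) below Gb lands on the letter C, giving C.

C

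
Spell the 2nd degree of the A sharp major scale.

B#

The A# major scale runs A# B# C## D# E# F## G##.
Degree 2 is B#.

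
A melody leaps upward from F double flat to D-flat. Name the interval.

augmented sixth

The letter names run F→D, a span of 5 letter steps, so the interval is some kind of sixth.
Fbb to Db is 10 semitones. A major sixth is 9, so 10 makes it augmented.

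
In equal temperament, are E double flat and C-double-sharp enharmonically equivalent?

Ebb is pitch class 2; C## is pitch class 2.
All spellings map to pitch class 2, so they are enharmonically equivalent.

Yes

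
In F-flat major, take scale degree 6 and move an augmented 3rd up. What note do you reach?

Scale degree 6 of Fb major is Db.
An augmented third (5 semitones) above Db lands on the letter F, giving F#.

F#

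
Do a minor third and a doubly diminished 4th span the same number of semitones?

Yes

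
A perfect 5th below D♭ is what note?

Gb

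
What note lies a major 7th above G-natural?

F#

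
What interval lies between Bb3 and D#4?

augmented third

The letter names run B→D, a span of 2 letter steps, so the interval is some kind of third.
Bb to D# is 5 semitones. A major third is 4, so 5 makes it augmented.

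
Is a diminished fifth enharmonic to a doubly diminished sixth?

Yes

A diminished fifth spans 6 semitones; a doubly diminished sixth spans 6.
They are enharmonically equivalent.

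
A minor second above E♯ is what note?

E up a major second is F#, so the target letter is F.
From E#, a minor second is 1 semitone up: F#.

F#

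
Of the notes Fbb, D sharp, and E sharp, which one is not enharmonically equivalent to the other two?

In 12-tone equal temperament, enharmonic equivalents share a pitch class. Fbb is pitch class 3; D# is pitch class 3; E# is pitch class 5.
Fbb and D# share pitch class 3, while E# is pitch class 5.

E#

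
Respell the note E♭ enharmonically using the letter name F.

Fbb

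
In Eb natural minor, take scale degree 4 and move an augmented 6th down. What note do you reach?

Scale degree 4 of Eb natural minor is Ab.
An augmented sixth (10 semitones) below Ab lands on the letter C, giving Cbb.

Cbb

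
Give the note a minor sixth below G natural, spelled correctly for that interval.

A sixth below G lands on the letter B.
A minor sixth spans 8 semitones, so G moves to pitch class 11. On the letter B that is B.

B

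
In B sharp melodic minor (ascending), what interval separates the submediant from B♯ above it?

The submediant of B# melodic minor (ascending) is G##.
G## up to B#: letters G→B make it a third; 3 semitones makes it minor.

minor third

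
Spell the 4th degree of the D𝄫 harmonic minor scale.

Gbb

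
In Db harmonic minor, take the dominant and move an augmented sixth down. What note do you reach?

Cbb

The dominant of Db harmonic minor is Ab.
An augmented sixth (10 semitones) below Ab lands on the letter C, giving Cbb.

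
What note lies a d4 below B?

F##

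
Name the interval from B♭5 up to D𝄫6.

diminished third

The letter names run B→D, a span of 2 letter steps, so the interval is some kind of third.
Bb to Dbb is 2 semitones. A major third is 4, so 2 makes it diminished.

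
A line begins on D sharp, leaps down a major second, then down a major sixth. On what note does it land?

E

A major second down from D# is C# (letter C, 2 semitones down).
A major sixth down from C# is E (letter E, 9 semitones down).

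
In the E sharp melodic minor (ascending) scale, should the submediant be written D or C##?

C##

Each scale degree takes a distinct letter name. Degree 6 of a scale on E must use the letter C.
C## and D are enharmonically the same pitch, but only C## uses the letter C, so it is the correct spelling here.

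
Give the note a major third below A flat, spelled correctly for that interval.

A down a major third is F, so the target letter is F.
From Ab, a major third is 4 semitones down: Fb.

Fb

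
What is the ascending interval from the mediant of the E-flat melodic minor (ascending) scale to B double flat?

minor third

The mediant of Eb melodic minor (ascending) is Gb.
Gb up to Bbb: letters G→B make it a third; 3 semitones makes it minor.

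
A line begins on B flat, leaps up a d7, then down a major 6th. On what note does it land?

Cbb

A diminished seventh up from Bb is Abb (letter A, 9 semitones up).
A major sixth down from Abb is Cbb (letter C, 9 semitones down).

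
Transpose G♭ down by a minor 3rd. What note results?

A third below G lands on the letter E.
A minor third spans 3 semitones, so Gb moves to pitch class 3. On the letter E that is Eb.

Eb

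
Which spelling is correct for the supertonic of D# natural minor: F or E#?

Each scale degree takes a distinct letter name. Degree 2 of a scale on D must use the letter E.
E# and F are enharmonically the same pitch, but only E# uses the letter E, so it is the correct spelling here.

E#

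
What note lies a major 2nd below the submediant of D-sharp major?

The submediant of D# major is B#.
A major second (2 semitones) below B# lands on the letter A, giving A#.

A#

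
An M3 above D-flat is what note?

F

A third above D lands on the letter F.
A major third spans 4 semitones, so Db moves to pitch class 5. On the letter F that is F.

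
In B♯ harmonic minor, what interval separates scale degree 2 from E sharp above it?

minor third

Scale degree 2 of B# harmonic minor is C##.
C## up to E#: letters C→E make it a third; 3 semitones makes it minor.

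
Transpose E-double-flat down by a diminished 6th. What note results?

E down a major sixth is G, so the target letter is G.
From Ebb, a diminished sixth is 7 semitones down: G.

G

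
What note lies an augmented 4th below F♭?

Cbb

A fourth below F lands on the letter C.
An augmented fourth spans 6 semitones, so Fb moves to pitch class 10. On the letter C that is Cbb.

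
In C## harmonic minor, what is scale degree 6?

A#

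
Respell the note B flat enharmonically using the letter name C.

Cbb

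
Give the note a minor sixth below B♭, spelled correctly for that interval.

D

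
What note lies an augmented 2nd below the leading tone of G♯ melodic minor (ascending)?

E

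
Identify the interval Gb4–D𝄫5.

diminished fifth

The letter names run G→D, a span of 4 letter steps, so the interval is some kind of fifth.
Gb to Dbb is 6 semitones. A perfect fifth is 7, so 6 makes it diminished.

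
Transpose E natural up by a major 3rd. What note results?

G#

E up a major third is G#, so the target letter is G.
From E, a major third is 4 semitones up: G#.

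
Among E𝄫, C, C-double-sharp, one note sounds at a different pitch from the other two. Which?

C

In 12-tone equal temperament, enharmonic equivalents share a pitch class. Ebb is pitch class 2; C is pitch class 0; C## is pitch class 2.
Ebb and C## share pitch class 2, while C is pitch class 0.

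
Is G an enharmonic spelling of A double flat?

Yes

G is pitch class 7; Abb is pitch class 7.
All spellings map to pitch class 7, so they are enharmonically equivalent.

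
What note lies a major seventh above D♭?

C

D up a major seventh is C#, so the target letter is C.
From Db, a major seventh is 11 semitones up: C.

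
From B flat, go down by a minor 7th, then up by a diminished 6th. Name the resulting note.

A minor seventh down from Bb is C (letter C, 10 semitones down).
A diminished sixth up from C is Abb (letter A, 7 semitones up).

Abb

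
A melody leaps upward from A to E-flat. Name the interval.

diminished fifth

Counting letters A–B–C–D–E gives a fifth.
A→Eb = 6 semitones, 1 narrower than the perfect fifth (7), so diminished.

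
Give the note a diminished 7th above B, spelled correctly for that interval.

Ab

B up a major seventh is A#, so the target letter is A.
From B, a diminished seventh is 9 semitones up: Ab.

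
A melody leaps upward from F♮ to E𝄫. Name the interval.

diminished seventh

Counting letters F–G–A–B–C–D–E gives a seventh.
F→Ebb = 9 semitones, 2 narrower than the major seventh (11), so diminished.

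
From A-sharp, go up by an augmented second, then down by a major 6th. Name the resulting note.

D##

An augmented second up from A# is B## (letter B, 3 semitones up).
A major sixth down from B## is D## (letter D, 9 semitones down).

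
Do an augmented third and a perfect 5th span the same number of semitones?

No

An augmented third spans 5 semitones; a perfect fifth spans 7.
The spans differ, so they are not enharmonic equivalents.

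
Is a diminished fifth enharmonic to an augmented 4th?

Yes

A diminished fifth spans 6 semitones; an augmented fourth spans 6.
They are enharmonically equivalent.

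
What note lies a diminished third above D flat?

Fbb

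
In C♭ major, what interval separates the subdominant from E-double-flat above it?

minor seventh

The subdominant of Cb major is Fb.
Fb up to Ebb: letters F→E make it a seventh; 10 semitones makes it minor.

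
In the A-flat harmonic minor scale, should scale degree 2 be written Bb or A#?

Each scale degree takes a distinct letter name. Degree 2 of a scale on A must use the letter B.
Bb and A# are enharmonically the same pitch, but only Bb uses the letter B, so it is the correct spelling here.

Bb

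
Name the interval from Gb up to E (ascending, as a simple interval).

augmented sixth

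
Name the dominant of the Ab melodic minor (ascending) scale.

Eb

Degree 5 takes the letter 4 steps above A, which is E.
In melodic minor (ascending), degree 5 sits 7 semitones above the tonic. Ab + 7 semitones is pitch class 3, spelled on E as Eb.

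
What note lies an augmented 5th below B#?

A fifth below B lands on the letter E.
An augmented fifth spans 8 semitones, so B# moves to pitch class 4. On the letter E that is E.

E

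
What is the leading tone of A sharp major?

The A# major scale runs A# B# C## D# E# F## G##.
Degree 7 is G##.

G##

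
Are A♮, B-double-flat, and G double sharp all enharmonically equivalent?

A is pitch class 9; Bbb is pitch class 9; G## is pitch class 9.
All spellings map to pitch class 9, so they are enharmonically equivalent.

Yes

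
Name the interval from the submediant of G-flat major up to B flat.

perfect fifth

The submediant of Gb major is Eb.
Eb up to Bb: letters E→B make it a fifth; 7 semitones makes it perfect.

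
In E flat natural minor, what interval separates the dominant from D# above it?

The dominant of Eb natural minor is Bb.
Bb up to D#: letters B→D make it a third; 5 semitones makes it augmented.

augmented third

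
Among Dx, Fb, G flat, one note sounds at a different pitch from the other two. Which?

Gb

In 12-tone equal temperament, enharmonic equivalents share a pitch class. D## is pitch class 4; Fb is pitch class 4; Gb is pitch class 6.
D## and Fb share pitch class 4, while Gb is pitch class 6.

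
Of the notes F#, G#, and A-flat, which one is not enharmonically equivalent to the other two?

F#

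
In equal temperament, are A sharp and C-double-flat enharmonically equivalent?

A# = pitch class 10 and Cbb = pitch class 10 — the same pitch class, so they are enharmonic equivalents.

Yes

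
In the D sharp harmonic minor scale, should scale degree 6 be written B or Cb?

B

Each scale degree takes a distinct letter name. Degree 6 of a scale on D must use the letter B.
B and Cb are enharmonically the same pitch, but only B uses the letter B, so it is the correct spelling here.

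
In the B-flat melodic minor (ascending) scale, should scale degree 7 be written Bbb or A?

A

Each scale degree takes a distinct letter name. Degree 7 of a scale on B must use the letter A.
A and Bbb are enharmonically the same pitch, but only A uses the letter A, so it is the correct spelling here.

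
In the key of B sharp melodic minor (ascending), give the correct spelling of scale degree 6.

G##

Degree 6 takes the letter 5 steps above B, which is G.
In melodic minor (ascending), degree 6 sits 9 semitones above the tonic. B# + 9 semitones is pitch class 9, spelled on G as G##.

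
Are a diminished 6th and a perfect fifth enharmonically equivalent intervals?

Yes

A diminished sixth spans 7 semitones; a perfect fifth spans 7.
They are enharmonically equivalent.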